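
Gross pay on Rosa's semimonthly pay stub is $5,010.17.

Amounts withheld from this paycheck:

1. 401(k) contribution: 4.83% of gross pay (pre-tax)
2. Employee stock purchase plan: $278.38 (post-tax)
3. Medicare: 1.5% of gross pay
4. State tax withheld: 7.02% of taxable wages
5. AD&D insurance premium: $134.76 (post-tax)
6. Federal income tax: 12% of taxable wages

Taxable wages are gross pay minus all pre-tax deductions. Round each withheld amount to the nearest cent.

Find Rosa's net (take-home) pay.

401(k) contribution: $5,010.17 × 0.0483 = $241.99
Taxable wages = $5,010.17 − $241.99 = $4,768.18
State tax withheld: $4,768.18 × 0.0702 = $334.73
Federal income tax: $4,768.18 × 0.12 = $572.18
Medicare: $5,010.17 × 0.015 = $75.15
Employee stock purchase plan: $278.38
AD&D insurance premium: $134.76
Total deductions = $241.99 + $334.73 + $572.18 + $75.15 + $278.38 + $134.76 = $1,637.19
Net pay = $5,010.17 − $1,637.19 = $3,372.98

$3,372.98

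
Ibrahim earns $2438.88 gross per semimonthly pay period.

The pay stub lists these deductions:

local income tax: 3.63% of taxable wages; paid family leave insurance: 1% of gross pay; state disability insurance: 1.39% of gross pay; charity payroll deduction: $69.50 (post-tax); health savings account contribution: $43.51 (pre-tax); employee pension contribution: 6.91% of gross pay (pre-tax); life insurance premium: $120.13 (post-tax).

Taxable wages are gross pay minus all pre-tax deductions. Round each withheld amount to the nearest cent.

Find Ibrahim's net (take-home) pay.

$1898.09

Health savings account contribution: $43.51
Employee pension contribution: $2438.88 × 0.0691 = $168.53
Pre-tax total = $43.51 + $168.53 = $212.04
Taxable wages = $2438.88 − $212.04 = $2226.84
Local income tax: $2226.84 × 0.0363 = $80.83
State disability insurance: $2438.88 × 0.0139 = $33.90
Paid family leave insurance: $2438.88 × 0.01 = $24.39
Charity payroll deduction: $69.50
Life insurance premium: $120.13
Total deductions = $43.51 + $168.53 + $80.83 + $33.90 + $24.39 + $69.50 + $120.13 = $540.79
Net pay = $2438.88 − $540.79 = $1898.09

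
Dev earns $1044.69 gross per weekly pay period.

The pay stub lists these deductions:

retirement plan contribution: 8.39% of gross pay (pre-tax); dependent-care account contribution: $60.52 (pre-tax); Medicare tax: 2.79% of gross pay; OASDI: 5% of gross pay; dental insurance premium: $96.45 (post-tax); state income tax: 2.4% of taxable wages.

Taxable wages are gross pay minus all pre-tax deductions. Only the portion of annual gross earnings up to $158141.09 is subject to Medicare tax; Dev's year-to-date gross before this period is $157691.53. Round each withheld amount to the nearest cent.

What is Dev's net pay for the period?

Retirement plan contribution: $1044.69 × 0.0839 = $87.65
Dependent-care account contribution: $60.52
Pre-tax total = $87.65 + $60.52 = $148.17
Taxable wages = $1044.69 − $148.17 = $896.52
State income tax: $896.52 × 0.024 = $21.52
Medicare tax: only $158141.09 − $157691.53 = $449.56 of this check is subject → $449.56 × 0.0279 = $12.54
OASDI: $1044.69 × 0.05 = $52.23
Dental insurance premium: $96.45
Total deductions = $87.65 + $60.52 + $21.52 + $12.54 + $52.23 + $96.45 = $330.91
Net pay = $1044.69 − $330.91 = $713.78

$713.78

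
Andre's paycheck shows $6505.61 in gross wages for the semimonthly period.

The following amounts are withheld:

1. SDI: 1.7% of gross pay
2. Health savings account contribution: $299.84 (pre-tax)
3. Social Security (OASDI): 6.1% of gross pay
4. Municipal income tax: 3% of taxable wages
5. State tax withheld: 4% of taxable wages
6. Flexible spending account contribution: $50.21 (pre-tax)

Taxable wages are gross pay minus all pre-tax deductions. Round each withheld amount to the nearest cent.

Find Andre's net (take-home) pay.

$5217.23

Health savings account contribution: $299.84
Flexible spending account contribution: $50.21
Pre-tax total = $299.84 + $50.21 = $350.05
Taxable wages = $6505.61 − $350.05 = $6155.56
Municipal income tax: $6155.56 × 0.03 = $184.67
State tax withheld: $6155.56 × 0.04 = $246.22
Social Security (OASDI): $6505.61 × 0.061 = $396.84
SDI: $6505.61 × 0.017 = $110.60
Total deductions = $299.84 + $50.21 + $184.67 + $246.22 + $396.84 + $110.60 = $1288.38
Net pay = $6505.61 − $1288.38 = $5217.23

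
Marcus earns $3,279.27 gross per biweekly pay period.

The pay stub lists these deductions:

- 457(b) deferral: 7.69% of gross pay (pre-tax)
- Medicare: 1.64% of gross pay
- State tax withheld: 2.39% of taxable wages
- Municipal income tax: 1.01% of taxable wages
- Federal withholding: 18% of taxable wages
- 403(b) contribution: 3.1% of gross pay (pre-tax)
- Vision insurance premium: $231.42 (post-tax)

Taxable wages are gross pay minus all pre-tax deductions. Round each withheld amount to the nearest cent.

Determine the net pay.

$2,014.18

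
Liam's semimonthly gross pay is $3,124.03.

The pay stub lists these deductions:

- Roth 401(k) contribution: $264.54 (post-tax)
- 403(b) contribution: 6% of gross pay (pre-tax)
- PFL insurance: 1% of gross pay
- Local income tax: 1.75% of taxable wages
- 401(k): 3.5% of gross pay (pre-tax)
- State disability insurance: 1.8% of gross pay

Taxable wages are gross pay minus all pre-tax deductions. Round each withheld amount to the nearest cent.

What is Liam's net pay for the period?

401(k): $3,124.03 × 0.035 = $109.34
403(b) contribution: $3,124.03 × 0.06 = $187.44
Pre-tax total = $109.34 + $187.44 = $296.78
Taxable wages = $3,124.03 − $296.78 = $2,827.25
Local income tax: $2,827.25 × 0.0175 = $49.48
PFL insurance: $3,124.03 × 0.01 = $31.24
State disability insurance: $3,124.03 × 0.018 = $56.23
Roth 401(k) contribution: $264.54
Total deductions = $109.34 + $187.44 + $49.48 + $31.24 + $56.23 + $264.54 = $698.27
Net pay = $3,124.03 − $698.27 = $2,425.76

$2,425.76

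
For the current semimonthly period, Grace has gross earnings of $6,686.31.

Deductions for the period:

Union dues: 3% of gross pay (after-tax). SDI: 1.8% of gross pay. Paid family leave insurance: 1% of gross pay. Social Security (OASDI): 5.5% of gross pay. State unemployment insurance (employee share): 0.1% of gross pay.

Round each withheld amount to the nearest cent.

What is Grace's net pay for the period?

$5,924.07

Social Security (OASDI): $6,686.31 × 0.055 = $367.75
State unemployment insurance (employee share): $6,686.31 × 0.001 = $6.69
Paid family leave insurance: $6,686.31 × 0.01 = $66.86
SDI: $6,686.31 × 0.018 = $120.35
Union dues: $6,686.31 × 0.03 = $200.59
Total deductions = $367.75 + $6.69 + $66.86 + $120.35 + $200.59 = $762.24
Net pay = $6,686.31 − $762.24 = $5,924.07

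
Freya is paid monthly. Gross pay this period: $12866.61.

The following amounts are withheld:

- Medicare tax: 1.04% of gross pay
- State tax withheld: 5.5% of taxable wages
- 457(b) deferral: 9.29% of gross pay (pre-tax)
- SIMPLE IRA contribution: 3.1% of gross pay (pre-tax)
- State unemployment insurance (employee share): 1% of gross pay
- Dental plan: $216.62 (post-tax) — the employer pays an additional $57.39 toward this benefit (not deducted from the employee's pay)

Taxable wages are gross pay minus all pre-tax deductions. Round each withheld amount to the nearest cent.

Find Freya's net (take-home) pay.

SIMPLE IRA contribution: $12866.61 × 0.031 = $398.86
457(b) deferral: $12866.61 × 0.0929 = $1195.31
Pre-tax total = $398.86 + $1195.31 = $1594.17
Taxable wages = $12866.61 − $1594.17 = $11272.44
State tax withheld: $11272.44 × 0.055 = $619.98
State unemployment insurance (employee share): $12866.61 × 0.01 = $128.67
Medicare tax: $12866.61 × 0.0104 = $133.81
Dental plan: $216.62
(Employer's $57.39 toward dental plan is not withheld from the employee.)
Total deductions = $398.86 + $1195.31 + $619.98 + $128.67 + $133.81 + $216.62 = $2693.25
Net pay = $12866.61 − $2693.25 = $10173.36

$10173.36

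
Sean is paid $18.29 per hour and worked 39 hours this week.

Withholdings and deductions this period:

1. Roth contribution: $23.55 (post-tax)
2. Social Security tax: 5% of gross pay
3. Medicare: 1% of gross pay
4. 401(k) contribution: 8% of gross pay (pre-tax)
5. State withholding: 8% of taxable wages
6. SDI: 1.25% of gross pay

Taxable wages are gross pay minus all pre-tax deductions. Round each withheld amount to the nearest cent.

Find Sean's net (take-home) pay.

Gross pay: 39 × $18.29 = $713.31
401(k) contribution: $713.31 × 0.08 = $57.06
Taxable wages = $713.31 − $57.06 = $656.25
State withholding: $656.25 × 0.08 = $52.50
Medicare: $713.31 × 0.01 = $7.13
SDI: $713.31 × 0.0125 = $8.92
Social Security tax: $713.31 × 0.05 = $35.67
Roth contribution: $23.55
Total deductions = $57.06 + $52.50 + $7.13 + $8.92 + $35.67 + $23.55 = $184.83
Net pay = $713.31 − $184.83 = $528.48

$528.48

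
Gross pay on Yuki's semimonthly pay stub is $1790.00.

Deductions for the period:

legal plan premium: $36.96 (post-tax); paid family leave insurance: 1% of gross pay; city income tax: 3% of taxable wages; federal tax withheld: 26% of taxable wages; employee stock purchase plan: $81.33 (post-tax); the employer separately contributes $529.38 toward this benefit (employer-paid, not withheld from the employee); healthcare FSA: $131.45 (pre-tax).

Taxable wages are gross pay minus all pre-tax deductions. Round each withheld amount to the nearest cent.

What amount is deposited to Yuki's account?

$1041.38

Healthcare FSA: $131.45
Taxable wages = $1790.00 − $131.45 = $1658.55
City income tax: $1658.55 × 0.03 = $49.76
Federal tax withheld: $1658.55 × 0.26 = $431.22
Paid family leave insurance: $1790.00 × 0.01 = $17.90
Legal plan premium: $36.96
Employee stock purchase plan: $81.33
(Employer's $529.38 toward employee stock purchase plan is not withheld from the employee.)
Total deductions = $131.45 + $49.76 + $431.22 + $17.90 + $36.96 + $81.33 = $748.62
Net pay = $1790.00 − $748.62 = $1041.38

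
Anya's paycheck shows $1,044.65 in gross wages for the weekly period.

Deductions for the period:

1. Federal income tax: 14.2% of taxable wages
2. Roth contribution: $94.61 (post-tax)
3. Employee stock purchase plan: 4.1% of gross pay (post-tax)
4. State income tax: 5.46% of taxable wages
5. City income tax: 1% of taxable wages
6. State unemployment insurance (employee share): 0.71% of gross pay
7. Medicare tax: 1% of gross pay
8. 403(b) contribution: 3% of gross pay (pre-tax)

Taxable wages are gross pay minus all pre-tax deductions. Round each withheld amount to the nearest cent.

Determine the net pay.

$648.65

403(b) contribution: $1,044.65 × 0.03 = $31.34
Taxable wages = $1,044.65 − $31.34 = $1,013.31
Federal income tax: $1,013.31 × 0.142 = $143.89
State income tax: $1,013.31 × 0.0546 = $55.33
City income tax: $1,013.31 × 0.01 = $10.13
Medicare tax: $1,044.65 × 0.01 = $10.45
State unemployment insurance (employee share): $1,044.65 × 0.0071 = $7.42
Roth contribution: $94.61
Employee stock purchase plan: $1,044.65 × 0.041 = $42.83
Total deductions = $31.34 + $143.89 + $55.33 + $10.13 + $10.45 + $7.42 + $94.61 + $42.83 = $396.00
Net pay = $1,044.65 − $396.00 = $648.65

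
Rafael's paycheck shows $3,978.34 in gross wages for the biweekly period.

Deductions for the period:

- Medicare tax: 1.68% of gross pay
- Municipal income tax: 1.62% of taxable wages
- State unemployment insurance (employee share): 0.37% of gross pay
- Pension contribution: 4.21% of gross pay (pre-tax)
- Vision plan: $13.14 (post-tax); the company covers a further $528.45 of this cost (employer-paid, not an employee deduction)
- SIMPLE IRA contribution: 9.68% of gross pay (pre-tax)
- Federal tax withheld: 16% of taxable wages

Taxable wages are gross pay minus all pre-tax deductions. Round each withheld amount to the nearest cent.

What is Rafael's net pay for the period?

Pension contribution: $3,978.34 × 0.0421 = $167.49
SIMPLE IRA contribution: $3,978.34 × 0.0968 = $385.10
Pre-tax total = $167.49 + $385.10 = $552.59
Taxable wages = $3,978.34 − $552.59 = $3,425.75
Municipal income tax: $3,425.75 × 0.0162 = $55.50
Federal tax withheld: $3,425.75 × 0.16 = $548.12
State unemployment insurance (employee share): $3,978.34 × 0.0037 = $14.72
Medicare tax: $3,978.34 × 0.0168 = $66.84
Vision plan: $13.14
(Employer's $528.45 toward vision plan is not withheld from the employee.)
Total deductions = $167.49 + $385.10 + $55.50 + $548.12 + $14.72 + $66.84 + $13.14 = $1,250.91
Net pay = $3,978.34 − $1,250.91 = $2,727.43

$2,727.43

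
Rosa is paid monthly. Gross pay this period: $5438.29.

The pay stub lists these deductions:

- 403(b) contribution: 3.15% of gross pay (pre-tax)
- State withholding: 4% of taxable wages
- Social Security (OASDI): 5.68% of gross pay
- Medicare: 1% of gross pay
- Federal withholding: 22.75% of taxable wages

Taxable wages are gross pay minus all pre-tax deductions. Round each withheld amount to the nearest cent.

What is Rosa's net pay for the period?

403(b) contribution: $5438.29 × 0.0315 = $171.31
Taxable wages = $5438.29 − $171.31 = $5266.98
State withholding: $5266.98 × 0.04 = $210.68
Federal withholding: $5266.98 × 0.2275 = $1198.24
Social Security (OASDI): $5438.29 × 0.0568 = $308.89
Medicare: $5438.29 × 0.01 = $54.38
Total deductions = $171.31 + $210.68 + $1198.24 + $308.89 + $54.38 = $1943.50
Net pay = $5438.29 − $1943.50 = $3494.79

$3494.79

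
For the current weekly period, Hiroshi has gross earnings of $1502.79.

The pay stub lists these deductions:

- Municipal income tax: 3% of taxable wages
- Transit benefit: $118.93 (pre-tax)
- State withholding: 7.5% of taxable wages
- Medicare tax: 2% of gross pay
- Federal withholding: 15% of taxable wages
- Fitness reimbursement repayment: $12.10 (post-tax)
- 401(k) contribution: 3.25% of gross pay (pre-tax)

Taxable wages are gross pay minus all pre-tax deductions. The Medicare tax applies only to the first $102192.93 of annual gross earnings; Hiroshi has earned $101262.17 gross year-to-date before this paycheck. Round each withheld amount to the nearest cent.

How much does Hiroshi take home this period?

Transit benefit: $118.93
401(k) contribution: $1502.79 × 0.0325 = $48.84
Pre-tax total = $118.93 + $48.84 = $167.77
Taxable wages = $1502.79 − $167.77 = $1335.02
State withholding: $1335.02 × 0.075 = $100.13
Federal withholding: $1335.02 × 0.15 = $200.25
Municipal income tax: $1335.02 × 0.03 = $40.05
Medicare tax: only $102192.93 − $101262.17 = $930.76 of this check is subject → $930.76 × 0.02 = $18.62
Fitness reimbursement repayment: $12.10
Total deductions = $118.93 + $48.84 + $100.13 + $200.25 + $40.05 + $18.62 + $12.10 = $538.92
Net pay = $1502.79 − $538.92 = $963.87

$963.87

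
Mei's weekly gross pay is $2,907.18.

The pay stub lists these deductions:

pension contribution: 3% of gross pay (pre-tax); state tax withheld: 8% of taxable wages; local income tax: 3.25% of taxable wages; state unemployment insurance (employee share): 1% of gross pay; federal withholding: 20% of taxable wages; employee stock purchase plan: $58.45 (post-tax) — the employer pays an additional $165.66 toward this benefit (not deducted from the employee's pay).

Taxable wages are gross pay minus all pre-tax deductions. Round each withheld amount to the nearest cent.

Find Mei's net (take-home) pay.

$1,851.20

Pension contribution: $2,907.18 × 0.03 = $87.22
Taxable wages = $2,907.18 − $87.22 = $2,819.96
Federal withholding: $2,819.96 × 0.2 = $563.99
Local income tax: $2,819.96 × 0.0325 = $91.65
State tax withheld: $2,819.96 × 0.08 = $225.60
State unemployment insurance (employee share): $2,907.18 × 0.01 = $29.07
Employee stock purchase plan: $58.45
(Employer's $165.66 toward employee stock purchase plan is not withheld from the employee.)
Total deductions = $87.22 + $563.99 + $91.65 + $225.60 + $29.07 + $58.45 = $1,055.98
Net pay = $2,907.18 − $1,055.98 = $1,851.20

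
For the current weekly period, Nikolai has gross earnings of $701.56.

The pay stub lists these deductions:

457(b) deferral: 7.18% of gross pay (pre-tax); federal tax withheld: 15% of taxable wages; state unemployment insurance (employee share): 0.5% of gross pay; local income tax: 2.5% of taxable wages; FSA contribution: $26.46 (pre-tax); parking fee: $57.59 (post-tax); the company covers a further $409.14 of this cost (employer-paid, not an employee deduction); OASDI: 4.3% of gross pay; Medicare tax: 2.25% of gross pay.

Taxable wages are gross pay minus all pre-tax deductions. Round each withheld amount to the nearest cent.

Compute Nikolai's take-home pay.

$408.34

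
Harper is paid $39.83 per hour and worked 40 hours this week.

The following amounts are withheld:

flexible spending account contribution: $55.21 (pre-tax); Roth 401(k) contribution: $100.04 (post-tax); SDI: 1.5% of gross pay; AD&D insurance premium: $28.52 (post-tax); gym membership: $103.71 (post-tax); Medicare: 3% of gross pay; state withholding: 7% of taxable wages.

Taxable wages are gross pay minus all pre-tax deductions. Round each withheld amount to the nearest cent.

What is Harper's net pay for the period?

Gross pay: 40 × $39.83 = $1593.20
Flexible spending account contribution: $55.21
Taxable wages = $1593.20 − $55.21 = $1537.99
State withholding: $1537.99 × 0.07 = $107.66
Medicare: $1593.20 × 0.03 = $47.80
SDI: $1593.20 × 0.015 = $23.90
Roth 401(k) contribution: $100.04
AD&D insurance premium: $28.52
Gym membership: $103.71
Total deductions = $55.21 + $107.66 + $47.80 + $23.90 + $100.04 + $28.52 + $103.71 = $466.84
Net pay = $1593.20 − $466.84 = $1126.36

$1126.36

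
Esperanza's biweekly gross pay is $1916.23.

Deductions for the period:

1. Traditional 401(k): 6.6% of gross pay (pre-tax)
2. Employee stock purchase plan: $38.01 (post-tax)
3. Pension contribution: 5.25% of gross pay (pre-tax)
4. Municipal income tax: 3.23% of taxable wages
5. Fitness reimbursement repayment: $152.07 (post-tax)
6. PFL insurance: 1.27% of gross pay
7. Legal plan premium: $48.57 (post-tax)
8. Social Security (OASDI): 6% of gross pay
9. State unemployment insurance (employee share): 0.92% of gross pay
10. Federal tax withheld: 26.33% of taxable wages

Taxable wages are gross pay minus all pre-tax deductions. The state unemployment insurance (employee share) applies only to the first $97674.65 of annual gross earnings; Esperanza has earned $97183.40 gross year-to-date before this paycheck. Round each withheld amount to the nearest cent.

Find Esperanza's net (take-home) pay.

Traditional 401(k): $1916.23 × 0.066 = $126.47
Pension contribution: $1916.23 × 0.0525 = $100.60
Pre-tax total = $126.47 + $100.60 = $227.07
Taxable wages = $1916.23 − $227.07 = $1689.16
Municipal income tax: $1689.16 × 0.0323 = $54.56
Federal tax withheld: $1689.16 × 0.2633 = $444.76
PFL insurance: $1916.23 × 0.0127 = $24.34
Social Security (OASDI): $1916.23 × 0.06 = $114.97
State unemployment insurance (employee share): only $97674.65 − $97183.40 = $491.25 of this check is subject → $491.25 × 0.0092 = $4.52
Fitness reimbursement repayment: $152.07
Employee stock purchase plan: $38.01
Legal plan premium: $48.57
Total deductions = $126.47 + $100.60 + $54.56 + $444.76 + $24.34 + $114.97 + $4.52 + $152.07 + $38.01 + $48.57 = $1108.87
Net pay = $1916.23 − $1108.87 = $807.36

$807.36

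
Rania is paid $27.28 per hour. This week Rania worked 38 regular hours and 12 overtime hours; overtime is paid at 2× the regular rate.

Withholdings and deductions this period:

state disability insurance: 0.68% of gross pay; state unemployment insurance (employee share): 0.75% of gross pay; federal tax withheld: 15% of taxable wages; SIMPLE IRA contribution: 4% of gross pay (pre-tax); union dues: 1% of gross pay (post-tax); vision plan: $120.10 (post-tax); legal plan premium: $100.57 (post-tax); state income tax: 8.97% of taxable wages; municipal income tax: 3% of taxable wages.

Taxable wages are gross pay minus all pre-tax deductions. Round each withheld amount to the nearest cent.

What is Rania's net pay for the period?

$924.02

Regular pay: 38 × $27.28 = $1,036.64
Overtime pay: 12 × $27.28 × 2 = $654.72
Gross pay = $1,036.64 + $654.72 = $1,691.36
SIMPLE IRA contribution: $1,691.36 × 0.04 = $67.65
Taxable wages = $1,691.36 − $67.65 = $1,623.71
State income tax: $1,623.71 × 0.0897 = $145.65
Municipal income tax: $1,623.71 × 0.03 = $48.71
Federal tax withheld: $1,623.71 × 0.15 = $243.56
State disability insurance: $1,691.36 × 0.0068 = $11.50
State unemployment insurance (employee share): $1,691.36 × 0.0075 = $12.69
Vision plan: $120.10
Union dues: $1,691.36 × 0.01 = $16.91
Legal plan premium: $100.57
Total deductions = $67.65 + $145.65 + $48.71 + $243.56 + $11.50 + $12.69 + $120.10 + $16.91 + $100.57 = $767.34
Net pay = $1,691.36 − $767.34 = $924.02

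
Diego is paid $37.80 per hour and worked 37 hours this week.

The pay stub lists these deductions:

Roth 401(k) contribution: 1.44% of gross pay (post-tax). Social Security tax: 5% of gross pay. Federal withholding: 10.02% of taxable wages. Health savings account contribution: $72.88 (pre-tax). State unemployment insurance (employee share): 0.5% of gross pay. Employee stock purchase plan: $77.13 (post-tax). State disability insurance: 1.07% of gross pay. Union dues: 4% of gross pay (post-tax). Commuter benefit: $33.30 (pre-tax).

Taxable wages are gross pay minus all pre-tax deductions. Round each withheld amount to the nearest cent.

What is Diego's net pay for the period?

$917.82

Gross pay: 37 × $37.80 = $1,398.60
Commuter benefit: $33.30
Health savings account contribution: $72.88
Pre-tax total = $33.30 + $72.88 = $106.18
Taxable wages = $1,398.60 − $106.18 = $1,292.42
Federal withholding: $1,292.42 × 0.1002 = $129.50
State unemployment insurance (employee share): $1,398.60 × 0.005 = $6.99
Social Security tax: $1,398.60 × 0.05 = $69.93
State disability insurance: $1,398.60 × 0.0107 = $14.97
Employee stock purchase plan: $77.13
Union dues: $1,398.60 × 0.04 = $55.94
Roth 401(k) contribution: $1,398.60 × 0.0144 = $20.14
Total deductions = $33.30 + $72.88 + $129.50 + $6.99 + $69.93 + $14.97 + $77.13 + $55.94 + $20.14 = $480.78
Net pay = $1,398.60 − $480.78 = $917.82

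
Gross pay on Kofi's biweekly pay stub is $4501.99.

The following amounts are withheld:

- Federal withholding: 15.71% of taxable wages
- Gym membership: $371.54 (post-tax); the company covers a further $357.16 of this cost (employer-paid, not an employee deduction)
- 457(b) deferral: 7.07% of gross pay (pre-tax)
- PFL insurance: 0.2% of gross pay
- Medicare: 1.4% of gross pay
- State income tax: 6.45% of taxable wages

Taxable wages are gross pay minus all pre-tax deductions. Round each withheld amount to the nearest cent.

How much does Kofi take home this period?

$2813.02

457(b) deferral: $4501.99 × 0.0707 = $318.29
Taxable wages = $4501.99 − $318.29 = $4183.70
Federal withholding: $4183.70 × 0.1571 = $657.26
State income tax: $4183.70 × 0.0645 = $269.85
Medicare: $4501.99 × 0.014 = $63.03
PFL insurance: $4501.99 × 0.002 = $9.00
Gym membership: $371.54
(Employer's $357.16 toward gym membership is not withheld from the employee.)
Total deductions = $318.29 + $657.26 + $269.85 + $63.03 + $9.00 + $371.54 = $1688.97
Net pay = $4501.99 − $1688.97 = $2813.02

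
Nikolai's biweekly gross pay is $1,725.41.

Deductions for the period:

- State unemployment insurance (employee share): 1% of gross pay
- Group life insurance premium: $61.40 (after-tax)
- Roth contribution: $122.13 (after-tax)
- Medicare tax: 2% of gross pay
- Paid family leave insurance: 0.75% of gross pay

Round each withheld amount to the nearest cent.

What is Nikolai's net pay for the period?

$1,477.18

Paid family leave insurance: $1,725.41 × 0.0075 = $12.94
State unemployment insurance (employee share): $1,725.41 × 0.01 = $17.25
Medicare tax: $1,725.41 × 0.02 = $34.51
Group life insurance premium: $61.40
Roth contribution: $122.13
Total deductions = $12.94 + $17.25 + $34.51 + $61.40 + $122.13 = $248.23
Net pay = $1,725.41 − $248.23 = $1,477.18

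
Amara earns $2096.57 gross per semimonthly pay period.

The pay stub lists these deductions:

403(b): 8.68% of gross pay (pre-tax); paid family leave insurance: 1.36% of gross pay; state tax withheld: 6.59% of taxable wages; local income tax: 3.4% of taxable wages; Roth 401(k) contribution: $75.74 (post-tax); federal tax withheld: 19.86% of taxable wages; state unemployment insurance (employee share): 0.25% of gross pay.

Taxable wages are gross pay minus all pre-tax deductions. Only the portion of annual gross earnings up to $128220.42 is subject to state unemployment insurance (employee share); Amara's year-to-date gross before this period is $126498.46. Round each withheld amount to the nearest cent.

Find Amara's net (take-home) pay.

403(b): $2096.57 × 0.0868 = $181.98
Taxable wages = $2096.57 − $181.98 = $1914.59
Federal tax withheld: $1914.59 × 0.1986 = $380.24
State tax withheld: $1914.59 × 0.0659 = $126.17
Local income tax: $1914.59 × 0.034 = $65.10
Paid family leave insurance: $2096.57 × 0.0136 = $28.51
State unemployment insurance (employee share): only $128220.42 − $126498.46 = $1721.96 of this check is subject → $1721.96 × 0.0025 = $4.30
Roth 401(k) contribution: $75.74
Total deductions = $181.98 + $380.24 + $126.17 + $65.10 + $28.51 + $4.30 + $75.74 = $862.04
Net pay = $2096.57 − $862.04 = $1234.53

$1234.53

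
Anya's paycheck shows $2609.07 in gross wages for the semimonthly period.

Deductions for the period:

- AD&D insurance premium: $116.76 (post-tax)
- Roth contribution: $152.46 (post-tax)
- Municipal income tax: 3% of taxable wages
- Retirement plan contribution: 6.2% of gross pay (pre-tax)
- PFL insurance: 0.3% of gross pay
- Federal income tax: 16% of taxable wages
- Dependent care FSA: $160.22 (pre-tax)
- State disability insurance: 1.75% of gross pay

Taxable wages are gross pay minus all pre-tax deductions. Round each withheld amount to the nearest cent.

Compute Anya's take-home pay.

$1529.84

Dependent care FSA: $160.22
Retirement plan contribution: $2609.07 × 0.062 = $161.76
Pre-tax total = $160.22 + $161.76 = $321.98
Taxable wages = $2609.07 − $321.98 = $2287.09
Federal income tax: $2287.09 × 0.16 = $365.93
Municipal income tax: $2287.09 × 0.03 = $68.61
State disability insurance: $2609.07 × 0.0175 = $45.66
PFL insurance: $2609.07 × 0.003 = $7.83
AD&D insurance premium: $116.76
Roth contribution: $152.46
Total deductions = $160.22 + $161.76 + $365.93 + $68.61 + $45.66 + $7.83 + $116.76 + $152.46 = $1079.23
Net pay = $2609.07 − $1079.23 = $1529.84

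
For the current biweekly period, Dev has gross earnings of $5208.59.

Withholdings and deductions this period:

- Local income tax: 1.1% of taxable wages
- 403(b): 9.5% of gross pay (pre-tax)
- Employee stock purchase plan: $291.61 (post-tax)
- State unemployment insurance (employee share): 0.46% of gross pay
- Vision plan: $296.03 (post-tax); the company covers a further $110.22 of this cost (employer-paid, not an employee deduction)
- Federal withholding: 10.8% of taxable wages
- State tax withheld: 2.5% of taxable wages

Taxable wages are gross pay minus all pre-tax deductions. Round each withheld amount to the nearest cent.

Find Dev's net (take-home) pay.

$3423.39

403(b): $5208.59 × 0.095 = $494.82
Taxable wages = $5208.59 − $494.82 = $4713.77
State tax withheld: $4713.77 × 0.025 = $117.84
Local income tax: $4713.77 × 0.011 = $51.85
Federal withholding: $4713.77 × 0.108 = $509.09
State unemployment insurance (employee share): $5208.59 × 0.0046 = $23.96
Vision plan: $296.03
Employee stock purchase plan: $291.61
(Employer's $110.22 toward vision plan is not withheld from the employee.)
Total deductions = $494.82 + $117.84 + $51.85 + $509.09 + $23.96 + $296.03 + $291.61 = $1785.20
Net pay = $5208.59 − $1785.20 = $3423.39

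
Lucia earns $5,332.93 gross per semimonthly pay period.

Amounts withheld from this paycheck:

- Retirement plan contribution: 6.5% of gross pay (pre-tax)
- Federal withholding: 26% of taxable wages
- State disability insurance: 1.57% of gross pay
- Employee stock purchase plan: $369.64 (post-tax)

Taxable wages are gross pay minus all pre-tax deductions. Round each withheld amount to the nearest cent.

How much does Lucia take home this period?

$3,236.48

Retirement plan contribution: $5,332.93 × 0.065 = $346.64
Taxable wages = $5,332.93 − $346.64 = $4,986.29
Federal withholding: $4,986.29 × 0.26 = $1,296.44
State disability insurance: $5,332.93 × 0.0157 = $83.73
Employee stock purchase plan: $369.64
Total deductions = $346.64 + $1,296.44 + $83.73 + $369.64 = $2,096.45
Net pay = $5,332.93 − $2,096.45 = $3,236.48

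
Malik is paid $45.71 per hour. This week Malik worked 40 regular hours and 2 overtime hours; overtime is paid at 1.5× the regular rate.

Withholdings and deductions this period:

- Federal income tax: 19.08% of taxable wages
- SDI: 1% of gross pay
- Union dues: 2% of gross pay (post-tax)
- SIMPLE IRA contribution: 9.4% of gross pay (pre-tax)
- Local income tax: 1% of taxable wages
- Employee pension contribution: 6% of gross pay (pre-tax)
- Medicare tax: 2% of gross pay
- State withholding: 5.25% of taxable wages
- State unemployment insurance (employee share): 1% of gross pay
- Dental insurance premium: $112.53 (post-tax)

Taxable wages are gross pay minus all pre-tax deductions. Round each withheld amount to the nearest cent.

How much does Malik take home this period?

Regular pay: 40 × $45.71 = $1,828.40
Overtime pay: 2 × $45.71 × 1.5 = $137.13
Gross pay = $1,828.40 + $137.13 = $1,965.53
SIMPLE IRA contribution: $1,965.53 × 0.094 = $184.76
Employee pension contribution: $1,965.53 × 0.06 = $117.93
Pre-tax total = $184.76 + $117.93 = $302.69
Taxable wages = $1,965.53 − $302.69 = $1,662.84
State withholding: $1,662.84 × 0.0525 = $87.30
Local income tax: $1,662.84 × 0.01 = $16.63
Federal income tax: $1,662.84 × 0.1908 = $317.27
State unemployment insurance (employee share): $1,965.53 × 0.01 = $19.66
Medicare tax: $1,965.53 × 0.02 = $39.31
SDI: $1,965.53 × 0.01 = $19.66
Union dues: $1,965.53 × 0.02 = $39.31
Dental insurance premium: $112.53
Total deductions = $184.76 + $117.93 + $87.30 + $16.63 + $317.27 + $19.66 + $39.31 + $19.66 + $39.31 + $112.53 = $954.36
Net pay = $1,965.53 − $954.36 = $1,011.17

$1,011.17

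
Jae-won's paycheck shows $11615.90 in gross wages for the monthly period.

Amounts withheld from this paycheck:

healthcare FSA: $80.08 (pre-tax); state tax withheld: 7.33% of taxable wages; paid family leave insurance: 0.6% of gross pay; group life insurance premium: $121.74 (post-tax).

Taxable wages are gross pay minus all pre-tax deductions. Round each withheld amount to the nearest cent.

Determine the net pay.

Healthcare FSA: $80.08
Taxable wages = $11615.90 − $80.08 = $11535.82
State tax withheld: $11535.82 × 0.0733 = $845.58
Paid family leave insurance: $11615.90 × 0.006 = $69.70
Group life insurance premium: $121.74
Total deductions = $80.08 + $845.58 + $69.70 + $121.74 = $1117.10
Net pay = $11615.90 − $1117.10 = $10498.80

$10498.80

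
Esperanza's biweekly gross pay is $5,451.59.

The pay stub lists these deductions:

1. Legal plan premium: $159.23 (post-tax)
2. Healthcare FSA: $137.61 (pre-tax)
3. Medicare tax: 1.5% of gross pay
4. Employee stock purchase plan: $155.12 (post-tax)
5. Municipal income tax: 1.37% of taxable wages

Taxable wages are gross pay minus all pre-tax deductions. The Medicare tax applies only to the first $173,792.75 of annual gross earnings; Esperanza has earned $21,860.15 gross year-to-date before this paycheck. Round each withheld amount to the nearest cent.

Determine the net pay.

$4,845.06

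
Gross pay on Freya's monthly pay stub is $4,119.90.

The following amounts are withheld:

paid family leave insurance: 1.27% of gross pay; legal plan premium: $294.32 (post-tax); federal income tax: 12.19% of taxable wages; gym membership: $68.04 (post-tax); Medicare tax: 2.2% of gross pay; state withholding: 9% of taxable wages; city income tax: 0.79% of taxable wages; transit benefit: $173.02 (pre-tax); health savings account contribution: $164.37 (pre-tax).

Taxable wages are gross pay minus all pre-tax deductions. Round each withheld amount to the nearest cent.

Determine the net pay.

$2,445.79

Health savings account contribution: $164.37
Transit benefit: $173.02
Pre-tax total = $164.37 + $173.02 = $337.39
Taxable wages = $4,119.90 − $337.39 = $3,782.51
State withholding: $3,782.51 × 0.09 = $340.43
City income tax: $3,782.51 × 0.0079 = $29.88
Federal income tax: $3,782.51 × 0.1219 = $461.09
Paid family leave insurance: $4,119.90 × 0.0127 = $52.32
Medicare tax: $4,119.90 × 0.022 = $90.64
Gym membership: $68.04
Legal plan premium: $294.32
Total deductions = $164.37 + $173.02 + $340.43 + $29.88 + $461.09 + $52.32 + $90.64 + $68.04 + $294.32 = $1,674.11
Net pay = $4,119.90 − $1,674.11 = $2,445.79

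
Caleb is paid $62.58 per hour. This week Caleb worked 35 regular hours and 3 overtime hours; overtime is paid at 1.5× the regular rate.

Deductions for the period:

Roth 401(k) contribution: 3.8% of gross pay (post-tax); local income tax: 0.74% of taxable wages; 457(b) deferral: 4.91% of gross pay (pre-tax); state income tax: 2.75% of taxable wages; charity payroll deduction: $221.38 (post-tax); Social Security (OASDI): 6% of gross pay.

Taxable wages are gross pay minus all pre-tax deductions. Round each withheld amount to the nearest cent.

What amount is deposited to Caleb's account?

$1,804.89

Regular pay: 35 × $62.58 = $2,190.30
Overtime pay: 3 × $62.58 × 1.5 = $281.61
Gross pay = $2,190.30 + $281.61 = $2,471.91
457(b) deferral: $2,471.91 × 0.0491 = $121.37
Taxable wages = $2,471.91 − $121.37 = $2,350.54
Local income tax: $2,350.54 × 0.0074 = $17.39
State income tax: $2,350.54 × 0.0275 = $64.64
Social Security (OASDI): $2,471.91 × 0.06 = $148.31
Roth 401(k) contribution: $2,471.91 × 0.038 = $93.93
Charity payroll deduction: $221.38
Total deductions = $121.37 + $17.39 + $64.64 + $148.31 + $93.93 + $221.38 = $667.02
Net pay = $2,471.91 − $667.02 = $1,804.89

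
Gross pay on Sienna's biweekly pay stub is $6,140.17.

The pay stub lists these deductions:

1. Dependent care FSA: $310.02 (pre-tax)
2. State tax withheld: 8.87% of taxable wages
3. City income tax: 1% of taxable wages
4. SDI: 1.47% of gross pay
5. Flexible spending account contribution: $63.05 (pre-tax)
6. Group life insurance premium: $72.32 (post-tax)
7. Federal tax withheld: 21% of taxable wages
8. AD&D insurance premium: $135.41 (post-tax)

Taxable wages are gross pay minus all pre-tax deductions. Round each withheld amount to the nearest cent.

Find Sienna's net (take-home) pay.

$3,688.81

Flexible spending account contribution: $63.05
Dependent care FSA: $310.02
Pre-tax total = $63.05 + $310.02 = $373.07
Taxable wages = $6,140.17 − $373.07 = $5,767.10
City income tax: $5,767.10 × 0.01 = $57.67
Federal tax withheld: $5,767.10 × 0.21 = $1,211.09
State tax withheld: $5,767.10 × 0.0887 = $511.54
SDI: $6,140.17 × 0.0147 = $90.26
Group life insurance premium: $72.32
AD&D insurance premium: $135.41
Total deductions = $63.05 + $310.02 + $57.67 + $1,211.09 + $511.54 + $90.26 + $72.32 + $135.41 = $2,451.36
Net pay = $6,140.17 − $2,451.36 = $3,688.81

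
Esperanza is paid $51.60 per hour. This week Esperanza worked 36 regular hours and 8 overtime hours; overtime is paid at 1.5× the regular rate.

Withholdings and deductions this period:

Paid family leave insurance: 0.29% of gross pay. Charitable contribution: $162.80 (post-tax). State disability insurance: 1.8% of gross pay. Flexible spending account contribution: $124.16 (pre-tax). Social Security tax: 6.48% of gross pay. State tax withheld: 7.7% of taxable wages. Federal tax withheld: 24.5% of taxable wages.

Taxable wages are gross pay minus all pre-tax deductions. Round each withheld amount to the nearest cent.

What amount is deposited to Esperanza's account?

$1220.03

Regular pay: 36 × $51.60 = $1857.60
Overtime pay: 8 × $51.60 × 1.5 = $619.20
Gross pay = $1857.60 + $619.20 = $2476.80
Flexible spending account contribution: $124.16
Taxable wages = $2476.80 − $124.16 = $2352.64
State tax withheld: $2352.64 × 0.077 = $181.15
Federal tax withheld: $2352.64 × 0.245 = $576.40
State disability insurance: $2476.80 × 0.018 = $44.58
Social Security tax: $2476.80 × 0.0648 = $160.50
Paid family leave insurance: $2476.80 × 0.0029 = $7.18
Charitable contribution: $162.80
Total deductions = $124.16 + $181.15 + $576.40 + $44.58 + $160.50 + $7.18 + $162.80 = $1256.77
Net pay = $2476.80 − $1256.77 = $1220.03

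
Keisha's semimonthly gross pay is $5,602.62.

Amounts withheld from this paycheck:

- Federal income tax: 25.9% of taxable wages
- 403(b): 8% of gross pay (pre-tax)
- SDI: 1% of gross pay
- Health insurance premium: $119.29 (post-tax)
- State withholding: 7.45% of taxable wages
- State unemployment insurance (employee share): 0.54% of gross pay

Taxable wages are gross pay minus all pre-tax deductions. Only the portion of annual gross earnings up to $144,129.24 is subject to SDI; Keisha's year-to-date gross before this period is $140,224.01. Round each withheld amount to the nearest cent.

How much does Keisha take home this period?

403(b): $5,602.62 × 0.08 = $448.21
Taxable wages = $5,602.62 − $448.21 = $5,154.41
State withholding: $5,154.41 × 0.0745 = $384.00
Federal income tax: $5,154.41 × 0.259 = $1,334.99
SDI: only $144,129.24 − $140,224.01 = $3,905.23 of this check is subject → $3,905.23 × 0.01 = $39.05
State unemployment insurance (employee share): $5,602.62 × 0.0054 = $30.25
Health insurance premium: $119.29
Total deductions = $448.21 + $384.00 + $1,334.99 + $39.05 + $30.25 + $119.29 = $2,355.79
Net pay = $5,602.62 − $2,355.79 = $3,246.83

$3,246.83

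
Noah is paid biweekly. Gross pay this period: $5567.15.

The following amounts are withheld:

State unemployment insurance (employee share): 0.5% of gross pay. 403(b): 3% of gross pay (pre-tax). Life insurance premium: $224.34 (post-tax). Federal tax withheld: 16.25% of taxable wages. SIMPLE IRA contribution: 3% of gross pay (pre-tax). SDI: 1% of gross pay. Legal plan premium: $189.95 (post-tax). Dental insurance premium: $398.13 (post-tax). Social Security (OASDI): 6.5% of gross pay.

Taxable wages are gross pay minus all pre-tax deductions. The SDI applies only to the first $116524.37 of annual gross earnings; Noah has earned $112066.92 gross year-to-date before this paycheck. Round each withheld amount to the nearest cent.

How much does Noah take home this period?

SIMPLE IRA contribution: $5567.15 × 0.03 = $167.01
403(b): $5567.15 × 0.03 = $167.01
Pre-tax total = $167.01 + $167.01 = $334.02
Taxable wages = $5567.15 − $334.02 = $5233.13
Federal tax withheld: $5233.13 × 0.1625 = $850.38
Social Security (OASDI): $5567.15 × 0.065 = $361.86
State unemployment insurance (employee share): $5567.15 × 0.005 = $27.84
SDI: only $116524.37 − $112066.92 = $4457.45 of this check is subject → $4457.45 × 0.01 = $44.57
Dental insurance premium: $398.13
Legal plan premium: $189.95
Life insurance premium: $224.34
Total deductions = $167.01 + $167.01 + $850.38 + $361.86 + $27.84 + $44.57 + $398.13 + $189.95 + $224.34 = $2431.09
Net pay = $5567.15 − $2431.09 = $3136.06

$3136.06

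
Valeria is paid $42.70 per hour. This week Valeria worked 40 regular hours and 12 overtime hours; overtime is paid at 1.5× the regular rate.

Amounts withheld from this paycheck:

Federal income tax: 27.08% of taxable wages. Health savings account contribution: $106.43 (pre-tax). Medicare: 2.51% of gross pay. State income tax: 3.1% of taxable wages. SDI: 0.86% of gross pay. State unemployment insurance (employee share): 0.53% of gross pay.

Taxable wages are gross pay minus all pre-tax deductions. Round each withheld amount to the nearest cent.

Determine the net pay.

Regular pay: 40 × $42.70 = $1,708.00
Overtime pay: 12 × $42.70 × 1.5 = $768.60
Gross pay = $1,708.00 + $768.60 = $2,476.60
Health savings account contribution: $106.43
Taxable wages = $2,476.60 − $106.43 = $2,370.17
Federal income tax: $2,370.17 × 0.2708 = $641.84
State income tax: $2,370.17 × 0.031 = $73.48
Medicare: $2,476.60 × 0.0251 = $62.16
State unemployment insurance (employee share): $2,476.60 × 0.0053 = $13.13
SDI: $2,476.60 × 0.0086 = $21.30
Total deductions = $106.43 + $641.84 + $73.48 + $62.16 + $13.13 + $21.30 = $918.34
Net pay = $2,476.60 − $918.34 = $1,558.26

$1,558.26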